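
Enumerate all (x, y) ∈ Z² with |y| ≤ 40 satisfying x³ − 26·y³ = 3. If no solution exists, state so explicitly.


The equation is x³ - 26y³ = 3. For fixed y, x³ = 26·y³ + 3, so a solution requires the RHS to be a perfect cube.
Strategy: iterate y from -40 to 40, compute RHS = 26·y³ + 3, and check whether it is a (positive or negative) perfect cube.
Check small values of y:
  y = 0: RHS = 3 is not a perfect cube.
  y = 1: RHS = 29 is not a perfect cube.
  y = -1: RHS = -23 is not a perfect cube.
  y = 2: RHS = 211 is not a perfect cube.
  y = -2: RHS = -205 is not a perfect cube.
  y = 3: RHS = 705 is not a perfect cube.
  y = -3: RHS = -699 is not a perfect cube.
Continuing the search up to |y| = 40 finds no solutions either.
No (x, y) in the scanned range satisfies the equation.

No integer solutions with |y| ≤ 40.


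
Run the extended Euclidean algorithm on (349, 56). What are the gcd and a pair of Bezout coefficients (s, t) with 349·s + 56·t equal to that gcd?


Euclidean algorithm on (349, 56) — divide until remainder is 0:
  349 = 6 · 56 + 13
  56 = 4 · 13 + 4
  13 = 3 · 4 + 1
  4 = 4 · 1 + 0
gcd(349, 56) = 1.
Track Bezout coefficients alongside the remainders: start with r₀ = 349 = a·1 + b·0 (s = 1, t = 0) and r₁ = 56 = a·0 + b·1 (s = 0, t = 1); each new remainder r_{k+1} = r_{k-1} − q_k·r_k inherits s_{k+1} = s_{k-1} − q_k·s_k, t_{k+1} = t_{k-1} − q_k·t_k, so r_k = a·s_k + b·t_k at every step:
  q = 6: r = 13, s = 1 − 6·0 = 1, t = 0 − 6·1 = -6  (check: 349·1 + 56·(-6) = 13)
  q = 4: r = 4, s = 0 − 4·1 = -4, t = 1 − 4·(-6) = 25  (check: 349·(-4) + 56·25 = 4)
  q = 3: r = 1, s = 1 − 3·(-4) = 13, t = -6 − 3·25 = -81  (check: 349·13 + 56·(-81) = 1)
The row with r = 1 (the gcd) gives the Bezout coefficients s = 13, t = -81.
Result: 349 · (13) + 56 · (-81) = 1.

gcd(349, 56) = 1; s = 13, t = -81 (check: 349·13 + 56·(-81) = 1).


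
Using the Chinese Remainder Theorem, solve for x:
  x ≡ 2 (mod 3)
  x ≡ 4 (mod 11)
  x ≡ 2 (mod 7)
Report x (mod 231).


Moduli 3, 11, 7 are pairwise coprime; by CRT there is a unique solution modulo M = 3 · 11 · 7 = 231.
Solve pairwise, accumulating the modulus:
  Start with x ≡ 2 (mod 3).
  Combine with x ≡ 4 (mod 11): since gcd(3, 11) = 1, we get a unique residue mod 33.
    Write x = 2 + 3·t and substitute into x ≡ 4 (mod 11): 3·t ≡ 4 − 2 = 2 (mod 11).
    The inverse of 3 mod 11 is 4 (since 3·4 = 12 = 1·11 + 1), so t ≡ 4·2 = 8 ≡ 8 (mod 11).
    Then x = 2 + 3·8 = 26, valid modulo lcm(3, 11) = 33: x ≡ 26 (mod 33).
  Combine with x ≡ 2 (mod 7): since gcd(33, 7) = 1, we get a unique residue mod 231.
    Write x = 26 + 33·t and substitute into x ≡ 2 (mod 7): 33·t ≡ 2 − 26 = -24 (mod 7).
    Reduce coefficients mod 7: 5·t ≡ 4 (mod 7).
    The inverse of 5 mod 7 is 3 (since 5·3 = 15 = 2·7 + 1), so t ≡ 3·4 = 12 ≡ 5 (mod 7).
    Then x = 26 + 33·5 = 191, valid modulo lcm(33, 7) = 231: x ≡ 191 (mod 231).
Verify: 191 mod 3 = 2 ✓, 191 mod 11 = 4 ✓, 191 mod 7 = 2 ✓.

x ≡ 191 (mod 231).


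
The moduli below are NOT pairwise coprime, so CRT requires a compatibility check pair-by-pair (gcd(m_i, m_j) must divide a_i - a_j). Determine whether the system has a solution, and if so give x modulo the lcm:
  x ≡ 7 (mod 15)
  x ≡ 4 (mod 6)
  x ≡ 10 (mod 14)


Moduli 15, 6, 14 are not pairwise coprime, so CRT works modulo lcm(m_i) when all pairwise compatibility conditions hold.
Pairwise compatibility: gcd(m_i, m_j) must divide a_i - a_j for every pair.
Merge one congruence at a time:
  Start: x ≡ 7 (mod 15).
  Combine with x ≡ 4 (mod 6): gcd(15, 6) = 3; 4 - 7 = -3, which IS divisible by 3, so compatible.
    Write x = 7 + 15·t and substitute into x ≡ 4 (mod 6): 15·t ≡ 4 − 7 = -3 (mod 6).
    Divide the congruence (and modulus) by g = 3: 5·t ≡ -1 (mod 2).
    Reduce coefficients mod 2: 1·t ≡ 1 (mod 2).
    So t ≡ 1 (mod 2).
    Then x = 7 + 15·1 = 22, valid modulo lcm(15, 6) = 30: x ≡ 22 (mod 30).
  Combine with x ≡ 10 (mod 14): gcd(30, 14) = 2; 10 - 22 = -12, which IS divisible by 2, so compatible.
    Write x = 22 + 30·t and substitute into x ≡ 10 (mod 14): 30·t ≡ 10 − 22 = -12 (mod 14).
    Divide the congruence (and modulus) by g = 2: 15·t ≡ -6 (mod 7).
    Reduce coefficients mod 7: 1·t ≡ 1 (mod 7).
    So t ≡ 1 (mod 7).
    Then x = 22 + 30·1 = 52, valid modulo lcm(30, 14) = 210: x ≡ 52 (mod 210).
Verify: 52 mod 15 = 7, 52 mod 6 = 4, 52 mod 14 = 10.

x ≡ 52 (mod 210).


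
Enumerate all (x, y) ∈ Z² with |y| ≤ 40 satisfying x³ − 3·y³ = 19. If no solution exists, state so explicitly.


The equation is x³ - 3y³ = 19. For fixed y, x³ = 3·y³ + 19, so a solution requires the RHS to be a perfect cube.
Strategy: iterate y from -40 to 40, compute RHS = 3·y³ + 19, and check whether it is a (positive or negative) perfect cube.
Check small values of y:
  y = 0: RHS = 19 is not a perfect cube.
  y = 1: RHS = 22 is not a perfect cube.
  y = -1: RHS = 16 is not a perfect cube.
  y = 2: RHS = 43 is not a perfect cube.
  y = -2: RHS = -5 is not a perfect cube.
  y = 3: RHS = 100 is not a perfect cube.
  y = -3: RHS = -62 is not a perfect cube.
Continuing the search up to |y| = 40 finds no solutions either.
No (x, y) in the scanned range satisfies the equation.

No integer solutions with |y| ≤ 40.


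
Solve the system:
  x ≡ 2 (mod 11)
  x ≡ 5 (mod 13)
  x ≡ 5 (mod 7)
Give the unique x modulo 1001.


Moduli 11, 13, 7 are pairwise coprime; by CRT there is a unique solution modulo M = 11 · 13 · 7 = 1001.
Solve pairwise, accumulating the modulus:
  Start with x ≡ 2 (mod 11).
  Combine with x ≡ 5 (mod 13): since gcd(11, 13) = 1, we get a unique residue mod 143.
    Write x = 2 + 11·t and substitute into x ≡ 5 (mod 13): 11·t ≡ 5 − 2 = 3 (mod 13).
    The inverse of 11 mod 13 is 6 (since 11·6 = 66 = 5·13 + 1), so t ≡ 6·3 = 18 ≡ 5 (mod 13).
    Then x = 2 + 11·5 = 57, valid modulo lcm(11, 13) = 143: x ≡ 57 (mod 143).
  Combine with x ≡ 5 (mod 7): since gcd(143, 7) = 1, we get a unique residue mod 1001.
    Write x = 57 + 143·t and substitute into x ≡ 5 (mod 7): 143·t ≡ 5 − 57 = -52 (mod 7).
    Reduce coefficients mod 7: 3·t ≡ 4 (mod 7).
    The inverse of 3 mod 7 is 5 (since 3·5 = 15 = 2·7 + 1), so t ≡ 5·4 = 20 ≡ 6 (mod 7).
    Then x = 57 + 143·6 = 915, valid modulo lcm(143, 7) = 1001: x ≡ 915 (mod 1001).
Verify: 915 mod 11 = 2 ✓, 915 mod 13 = 5 ✓, 915 mod 7 = 5 ✓.

x ≡ 915 (mod 1001).


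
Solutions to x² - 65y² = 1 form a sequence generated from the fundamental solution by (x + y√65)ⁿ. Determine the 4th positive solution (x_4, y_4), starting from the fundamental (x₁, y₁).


Step 1: Find the fundamental solution (x₁, y₁) of x² - 65y² = 1.
  Expand √65 as a continued fraction. a₀ = ⌊√65⌋ = 8; iterate m_{k+1} = d_k·a_k − m_k, d_{k+1} = (65 − m_{k+1}²)/d_k, a_{k+1} = ⌊(a₀ + m_{k+1})/d_{k+1}⌋ (starting m₀ = 0, d₀ = 1), with convergents p_k = a_k·p_{k-1} + p_{k-2}, q_k = a_k·q_{k-1} + q_{k-2} (p₋₁ = 1, q₋₁ = 0):
  k = 0: a₀ = 8; p₀/q₀ = 8/1; p₀² − 65·q₀² = 64 − 65 = -1.
  k = 1: m = 8, d = 1, a = ⌊(8 + 8)/1⌋ = 16; p/q = (16·8 + 1)/(16·1 + 0) = 129/16; p² − 65·q² = 16641 − 16640 = 1.
  The first convergent with p² − 65·q² = 1 gives the fundamental solution (x₁, y₁) = (129, 16).
Step 2: Apply the recurrence (x_{n+1}, y_{n+1}) = (x₁x_n + 65y₁y_n, x₁y_n + y₁x_n) repeatedly.
  From (x_1, y_1) = (129, 16): x_2 = 129·129 + 65·16·16 = 33281; y_2 = 129·16 + 16·129 = 4128.
  From (x_2, y_2) = (33281, 4128): x_3 = 129·33281 + 65·16·4128 = 8586369; y_3 = 129·4128 + 16·33281 = 1065008.
  From (x_3, y_3) = (8586369, 1065008): x_4 = 129·8586369 + 65·16·1065008 = 2215249921; y_4 = 129·1065008 + 16·8586369 = 274767936.
Step 3: Verify x_4² - 65·y_4² = 4907332212490506241 - 4907332212490506240 = 1 (should be 1). ✓

(x_1, y_1) = (129, 16); (x_4, y_4) = (2215249921, 274767936).


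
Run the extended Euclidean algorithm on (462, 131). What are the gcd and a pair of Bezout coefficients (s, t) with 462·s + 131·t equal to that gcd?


Euclidean algorithm on (462, 131) — divide until remainder is 0:
  462 = 3 · 131 + 69
  131 = 1 · 69 + 62
  69 = 1 · 62 + 7
  62 = 8 · 7 + 6
  7 = 1 · 6 + 1
  6 = 6 · 1 + 0
gcd(462, 131) = 1.
Track Bezout coefficients alongside the remainders: start with r₀ = 462 = a·1 + b·0 (s = 1, t = 0) and r₁ = 131 = a·0 + b·1 (s = 0, t = 1); each new remainder r_{k+1} = r_{k-1} − q_k·r_k inherits s_{k+1} = s_{k-1} − q_k·s_k, t_{k+1} = t_{k-1} − q_k·t_k, so r_k = a·s_k + b·t_k at every step:
  q = 3: r = 69, s = 1 − 3·0 = 1, t = 0 − 3·1 = -3  (check: 462·1 + 131·(-3) = 69)
  q = 1: r = 62, s = 0 − 1·1 = -1, t = 1 − 1·(-3) = 4  (check: 462·(-1) + 131·4 = 62)
  q = 1: r = 7, s = 1 − 1·(-1) = 2, t = -3 − 1·4 = -7  (check: 462·2 + 131·(-7) = 7)
  q = 8: r = 6, s = -1 − 8·2 = -17, t = 4 − 8·(-7) = 60  (check: 462·(-17) + 131·60 = 6)
  q = 1: r = 1, s = 2 − 1·(-17) = 19, t = -7 − 1·60 = -67  (check: 462·19 + 131·(-67) = 1)
The row with r = 1 (the gcd) gives the Bezout coefficients s = 19, t = -67.
Result: 462 · (19) + 131 · (-67) = 1.

gcd(462, 131) = 1; s = 19, t = -67 (check: 462·19 + 131·(-67) = 1).


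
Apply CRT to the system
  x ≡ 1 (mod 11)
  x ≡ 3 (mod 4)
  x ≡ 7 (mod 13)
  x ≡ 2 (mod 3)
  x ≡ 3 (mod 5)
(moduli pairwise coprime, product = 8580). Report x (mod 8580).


Product of moduli M = 11 · 4 · 13 · 3 · 5 = 8580.
Merge one congruence at a time:
  Start: x ≡ 1 (mod 11).
  Combine with x ≡ 3 (mod 4); new modulus lcm = 44.
    Write x = 1 + 11·t and substitute into x ≡ 3 (mod 4): 11·t ≡ 3 − 1 = 2 (mod 4).
    Reduce coefficients mod 4: 3·t ≡ 2 (mod 4).
    The inverse of 3 mod 4 is 3 (since 3·3 = 9 = 2·4 + 1), so t ≡ 3·2 = 6 ≡ 2 (mod 4).
    Then x = 1 + 11·2 = 23, valid modulo lcm(11, 4) = 44: x ≡ 23 (mod 44).
  Combine with x ≡ 7 (mod 13); new modulus lcm = 572.
    Write x = 23 + 44·t and substitute into x ≡ 7 (mod 13): 44·t ≡ 7 − 23 = -16 (mod 13).
    Reduce coefficients mod 13: 5·t ≡ 10 (mod 13).
    The inverse of 5 mod 13 is 8 (since 5·8 = 40 = 3·13 + 1), so t ≡ 8·10 = 80 ≡ 2 (mod 13).
    Then x = 23 + 44·2 = 111, valid modulo lcm(44, 13) = 572: x ≡ 111 (mod 572).
  Combine with x ≡ 2 (mod 3); new modulus lcm = 1716.
    Write x = 111 + 572·t and substitute into x ≡ 2 (mod 3): 572·t ≡ 2 − 111 = -109 (mod 3).
    Reduce coefficients mod 3: 2·t ≡ 2 (mod 3).
    The inverse of 2 mod 3 is 2 (since 2·2 = 4 = 1·3 + 1), so t ≡ 2·2 = 4 ≡ 1 (mod 3).
    Then x = 111 + 572·1 = 683, valid modulo lcm(572, 3) = 1716: x ≡ 683 (mod 1716).
  Combine with x ≡ 3 (mod 5); new modulus lcm = 8580.
    Write x = 683 + 1716·t and substitute into x ≡ 3 (mod 5): 1716·t ≡ 3 − 683 = -680 (mod 5).
    Reduce coefficients mod 5: 1·t ≡ 0 (mod 5).
    So t ≡ 0 (mod 5).
    Then x = 683 + 1716·0 = 683, valid modulo lcm(1716, 5) = 8580: x ≡ 683 (mod 8580).
Verify against each original: 683 mod 11 = 1, 683 mod 4 = 3, 683 mod 13 = 7, 683 mod 3 = 2, 683 mod 5 = 3.

x ≡ 683 (mod 8580).


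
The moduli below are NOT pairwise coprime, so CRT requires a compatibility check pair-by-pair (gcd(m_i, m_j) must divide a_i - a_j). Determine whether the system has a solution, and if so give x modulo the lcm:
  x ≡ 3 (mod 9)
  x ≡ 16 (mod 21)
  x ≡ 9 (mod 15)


Moduli 9, 21, 15 are not pairwise coprime, so CRT works modulo lcm(m_i) when all pairwise compatibility conditions hold.
Pairwise compatibility: gcd(m_i, m_j) must divide a_i - a_j for every pair.
Merge one congruence at a time:
  Start: x ≡ 3 (mod 9).
  Combine with x ≡ 16 (mod 21): gcd(9, 21) = 3, and 16 - 3 = 13 is NOT divisible by 3.
    ⇒ system is inconsistent (no integer solution).

No solution (the system is inconsistent).


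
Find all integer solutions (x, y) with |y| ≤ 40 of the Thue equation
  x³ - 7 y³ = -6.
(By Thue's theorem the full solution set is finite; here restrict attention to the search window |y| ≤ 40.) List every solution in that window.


The equation is x³ - 7y³ = -6. For fixed y, x³ = 7·y³ − 6, so a solution requires the RHS to be a perfect cube.
Strategy: iterate y from -40 to 40, compute RHS = 7·y³ − 6, and check whether it is a (positive or negative) perfect cube.
Check small values of y:
  y = 0: RHS = -6 is not a perfect cube.
  y = 1: RHS = 1 = (1)³ ⇒ x = 1 works.
  y = -1: RHS = -13 is not a perfect cube.
  y = 2: RHS = 50 is not a perfect cube.
  y = -2: RHS = -62 is not a perfect cube.
  y = 3: RHS = 183 is not a perfect cube.
  y = -3: RHS = -195 is not a perfect cube.
Continuing the search up to |y| = 40 finds no further solutions beyond those listed.
Collected solutions: (1, 1).

Solutions (with |y| ≤ 40): (1, 1).


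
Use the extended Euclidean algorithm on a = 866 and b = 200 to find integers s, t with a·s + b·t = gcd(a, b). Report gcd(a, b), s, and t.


Euclidean algorithm on (866, 200) — divide until remainder is 0:
  866 = 4 · 200 + 66
  200 = 3 · 66 + 2
  66 = 33 · 2 + 0
gcd(866, 200) = 2.
Track Bezout coefficients alongside the remainders: start with r₀ = 866 = a·1 + b·0 (s = 1, t = 0) and r₁ = 200 = a·0 + b·1 (s = 0, t = 1); each new remainder r_{k+1} = r_{k-1} − q_k·r_k inherits s_{k+1} = s_{k-1} − q_k·s_k, t_{k+1} = t_{k-1} − q_k·t_k, so r_k = a·s_k + b·t_k at every step:
  q = 4: r = 66, s = 1 − 4·0 = 1, t = 0 − 4·1 = -4  (check: 866·1 + 200·(-4) = 66)
  q = 3: r = 2, s = 0 − 3·1 = -3, t = 1 − 3·(-4) = 13  (check: 866·(-3) + 200·13 = 2)
The row with r = 2 (the gcd) gives the Bezout coefficients s = -3, t = 13.
Result: 866 · (-3) + 200 · (13) = 2.

gcd(866, 200) = 2; s = -3, t = 13 (check: 866·(-3) + 200·13 = 2).


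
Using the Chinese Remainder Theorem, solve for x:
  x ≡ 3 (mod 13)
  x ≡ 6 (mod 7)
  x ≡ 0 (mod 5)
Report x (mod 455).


Moduli 13, 7, 5 are pairwise coprime; by CRT there is a unique solution modulo M = 13 · 7 · 5 = 455.
Solve pairwise, accumulating the modulus:
  Start with x ≡ 3 (mod 13).
  Combine with x ≡ 6 (mod 7): since gcd(13, 7) = 1, we get a unique residue mod 91.
    Write x = 3 + 13·t and substitute into x ≡ 6 (mod 7): 13·t ≡ 6 − 3 = 3 (mod 7).
    Reduce coefficients mod 7: 6·t ≡ 3 (mod 7).
    The inverse of 6 mod 7 is 6 (since 6·6 = 36 = 5·7 + 1), so t ≡ 6·3 = 18 ≡ 4 (mod 7).
    Then x = 3 + 13·4 = 55, valid modulo lcm(13, 7) = 91: x ≡ 55 (mod 91).
  Combine with x ≡ 0 (mod 5): since gcd(91, 5) = 1, we get a unique residue mod 455.
    Write x = 55 + 91·t and substitute into x ≡ 0 (mod 5): 91·t ≡ 0 − 55 = -55 (mod 5).
    Reduce coefficients mod 5: 1·t ≡ 0 (mod 5).
    So t ≡ 0 (mod 5).
    Then x = 55 + 91·0 = 55, valid modulo lcm(91, 5) = 455: x ≡ 55 (mod 455).
Verify: 55 mod 13 = 3 ✓, 55 mod 7 = 6 ✓, 55 mod 5 = 0 ✓.

x ≡ 55 (mod 455).


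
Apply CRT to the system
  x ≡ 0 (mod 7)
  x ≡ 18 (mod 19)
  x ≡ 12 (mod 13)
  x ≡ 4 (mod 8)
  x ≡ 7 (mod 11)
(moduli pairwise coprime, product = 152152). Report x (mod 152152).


Product of moduli M = 7 · 19 · 13 · 8 · 11 = 152152.
Merge one congruence at a time:
  Start: x ≡ 0 (mod 7).
  Combine with x ≡ 18 (mod 19); new modulus lcm = 133.
    Write x = 0 + 7·t and substitute into x ≡ 18 (mod 19): 7·t ≡ 18 − 0 = 18 (mod 19).
    The inverse of 7 mod 19 is 11 (since 7·11 = 77 = 4·19 + 1), so t ≡ 11·18 = 198 ≡ 8 (mod 19).
    Then x = 0 + 7·8 = 56, valid modulo lcm(7, 19) = 133: x ≡ 56 (mod 133).
  Combine with x ≡ 12 (mod 13); new modulus lcm = 1729.
    Write x = 56 + 133·t and substitute into x ≡ 12 (mod 13): 133·t ≡ 12 − 56 = -44 (mod 13).
    Reduce coefficients mod 13: 3·t ≡ 8 (mod 13).
    The inverse of 3 mod 13 is 9 (since 3·9 = 27 = 2·13 + 1), so t ≡ 9·8 = 72 ≡ 7 (mod 13).
    Then x = 56 + 133·7 = 987, valid modulo lcm(133, 13) = 1729: x ≡ 987 (mod 1729).
  Combine with x ≡ 4 (mod 8); new modulus lcm = 13832.
    Write x = 987 + 1729·t and substitute into x ≡ 4 (mod 8): 1729·t ≡ 4 − 987 = -983 (mod 8).
    Reduce coefficients mod 8: 1·t ≡ 1 (mod 8).
    So t ≡ 1 (mod 8).
    Then x = 987 + 1729·1 = 2716, valid modulo lcm(1729, 8) = 13832: x ≡ 2716 (mod 13832).
  Combine with x ≡ 7 (mod 11); new modulus lcm = 152152.
    Write x = 2716 + 13832·t and substitute into x ≡ 7 (mod 11): 13832·t ≡ 7 − 2716 = -2709 (mod 11).
    Reduce coefficients mod 11: 5·t ≡ 8 (mod 11).
    The inverse of 5 mod 11 is 9 (since 5·9 = 45 = 4·11 + 1), so t ≡ 9·8 = 72 ≡ 6 (mod 11).
    Then x = 2716 + 13832·6 = 85708, valid modulo lcm(13832, 11) = 152152: x ≡ 85708 (mod 152152).
Verify against each original: 85708 mod 7 = 0, 85708 mod 19 = 18, 85708 mod 13 = 12, 85708 mod 8 = 4, 85708 mod 11 = 7.

x ≡ 85708 (mod 152152).


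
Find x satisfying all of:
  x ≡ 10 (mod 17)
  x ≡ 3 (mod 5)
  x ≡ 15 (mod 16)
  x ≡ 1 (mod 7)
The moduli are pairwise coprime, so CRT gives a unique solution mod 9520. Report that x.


Product of moduli M = 17 · 5 · 16 · 7 = 9520.
Merge one congruence at a time:
  Start: x ≡ 10 (mod 17).
  Combine with x ≡ 3 (mod 5); new modulus lcm = 85.
    Write x = 10 + 17·t and substitute into x ≡ 3 (mod 5): 17·t ≡ 3 − 10 = -7 (mod 5).
    Reduce coefficients mod 5: 2·t ≡ 3 (mod 5).
    The inverse of 2 mod 5 is 3 (since 2·3 = 6 = 1·5 + 1), so t ≡ 3·3 = 9 ≡ 4 (mod 5).
    Then x = 10 + 17·4 = 78, valid modulo lcm(17, 5) = 85: x ≡ 78 (mod 85).
  Combine with x ≡ 15 (mod 16); new modulus lcm = 1360.
    Write x = 78 + 85·t and substitute into x ≡ 15 (mod 16): 85·t ≡ 15 − 78 = -63 (mod 16).
    Reduce coefficients mod 16: 5·t ≡ 1 (mod 16).
    The inverse of 5 mod 16 is 13 (since 5·13 = 65 = 4·16 + 1), so t ≡ 13·1 = 13 ≡ 13 (mod 16).
    Then x = 78 + 85·13 = 1183, valid modulo lcm(85, 16) = 1360: x ≡ 1183 (mod 1360).
  Combine with x ≡ 1 (mod 7); new modulus lcm = 9520.
    Write x = 1183 + 1360·t and substitute into x ≡ 1 (mod 7): 1360·t ≡ 1 − 1183 = -1182 (mod 7).
    Reduce coefficients mod 7: 2·t ≡ 1 (mod 7).
    The inverse of 2 mod 7 is 4 (since 2·4 = 8 = 1·7 + 1), so t ≡ 4·1 = 4 ≡ 4 (mod 7).
    Then x = 1183 + 1360·4 = 6623, valid modulo lcm(1360, 7) = 9520: x ≡ 6623 (mod 9520).
Verify against each original: 6623 mod 17 = 10, 6623 mod 5 = 3, 6623 mod 16 = 15, 6623 mod 7 = 1.

x ≡ 6623 (mod 9520).


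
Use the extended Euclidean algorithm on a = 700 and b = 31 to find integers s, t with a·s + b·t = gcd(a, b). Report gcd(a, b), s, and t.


Euclidean algorithm on (700, 31) — divide until remainder is 0:
  700 = 22 · 31 + 18
  31 = 1 · 18 + 13
  18 = 1 · 13 + 5
  13 = 2 · 5 + 3
  5 = 1 · 3 + 2
  3 = 1 · 2 + 1
  2 = 2 · 1 + 0
gcd(700, 31) = 1.
Track Bezout coefficients alongside the remainders: start with r₀ = 700 = a·1 + b·0 (s = 1, t = 0) and r₁ = 31 = a·0 + b·1 (s = 0, t = 1); each new remainder r_{k+1} = r_{k-1} − q_k·r_k inherits s_{k+1} = s_{k-1} − q_k·s_k, t_{k+1} = t_{k-1} − q_k·t_k, so r_k = a·s_k + b·t_k at every step:
  q = 22: r = 18, s = 1 − 22·0 = 1, t = 0 − 22·1 = -22  (check: 700·1 + 31·(-22) = 18)
  q = 1: r = 13, s = 0 − 1·1 = -1, t = 1 − 1·(-22) = 23  (check: 700·(-1) + 31·23 = 13)
  q = 1: r = 5, s = 1 − 1·(-1) = 2, t = -22 − 1·23 = -45  (check: 700·2 + 31·(-45) = 5)
  q = 2: r = 3, s = -1 − 2·2 = -5, t = 23 − 2·(-45) = 113  (check: 700·(-5) + 31·113 = 3)
  q = 1: r = 2, s = 2 − 1·(-5) = 7, t = -45 − 1·113 = -158  (check: 700·7 + 31·(-158) = 2)
  q = 1: r = 1, s = -5 − 1·7 = -12, t = 113 − 1·(-158) = 271  (check: 700·(-12) + 31·271 = 1)
The row with r = 1 (the gcd) gives the Bezout coefficients s = -12, t = 271.
Result: 700 · (-12) + 31 · (271) = 1.

gcd(700, 31) = 1; s = -12, t = 271 (check: 700·(-12) + 31·271 = 1).


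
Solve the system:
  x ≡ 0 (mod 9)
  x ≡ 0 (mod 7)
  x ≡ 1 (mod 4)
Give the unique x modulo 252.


Moduli 9, 7, 4 are pairwise coprime; by CRT there is a unique solution modulo M = 9 · 7 · 4 = 252.
Solve pairwise, accumulating the modulus:
  Start with x ≡ 0 (mod 9).
  Combine with x ≡ 0 (mod 7): since gcd(9, 7) = 1, we get a unique residue mod 63.
    Write x = 0 + 9·t and substitute into x ≡ 0 (mod 7): 9·t ≡ 0 − 0 = 0 (mod 7).
    Reduce coefficients mod 7: 2·t ≡ 0 (mod 7).
    The inverse of 2 mod 7 is 4 (since 2·4 = 8 = 1·7 + 1), so t ≡ 4·0 = 0 ≡ 0 (mod 7).
    Then x = 0 + 9·0 = 0, valid modulo lcm(9, 7) = 63: x ≡ 0 (mod 63).
  Combine with x ≡ 1 (mod 4): since gcd(63, 4) = 1, we get a unique residue mod 252.
    Write x = 0 + 63·t and substitute into x ≡ 1 (mod 4): 63·t ≡ 1 − 0 = 1 (mod 4).
    Reduce coefficients mod 4: 3·t ≡ 1 (mod 4).
    The inverse of 3 mod 4 is 3 (since 3·3 = 9 = 2·4 + 1), so t ≡ 3·1 = 3 ≡ 3 (mod 4).
    Then x = 0 + 63·3 = 189, valid modulo lcm(63, 4) = 252: x ≡ 189 (mod 252).
Verify: 189 mod 9 = 0 ✓, 189 mod 7 = 0 ✓, 189 mod 4 = 1 ✓.

x ≡ 189 (mod 252).


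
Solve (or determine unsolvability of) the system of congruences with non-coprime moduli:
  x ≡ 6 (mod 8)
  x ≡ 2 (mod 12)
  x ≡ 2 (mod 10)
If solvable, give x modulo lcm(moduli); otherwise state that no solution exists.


Moduli 8, 12, 10 are not pairwise coprime, so CRT works modulo lcm(m_i) when all pairwise compatibility conditions hold.
Pairwise compatibility: gcd(m_i, m_j) must divide a_i - a_j for every pair.
Merge one congruence at a time:
  Start: x ≡ 6 (mod 8).
  Combine with x ≡ 2 (mod 12): gcd(8, 12) = 4; 2 - 6 = -4, which IS divisible by 4, so compatible.
    Write x = 6 + 8·t and substitute into x ≡ 2 (mod 12): 8·t ≡ 2 − 6 = -4 (mod 12).
    Divide the congruence (and modulus) by g = 4: 2·t ≡ -1 (mod 3).
    Reduce coefficients mod 3: 2·t ≡ 2 (mod 3).
    The inverse of 2 mod 3 is 2 (since 2·2 = 4 = 1·3 + 1), so t ≡ 2·2 = 4 ≡ 1 (mod 3).
    Then x = 6 + 8·1 = 14, valid modulo lcm(8, 12) = 24: x ≡ 14 (mod 24).
  Combine with x ≡ 2 (mod 10): gcd(24, 10) = 2; 2 - 14 = -12, which IS divisible by 2, so compatible.
    Write x = 14 + 24·t and substitute into x ≡ 2 (mod 10): 24·t ≡ 2 − 14 = -12 (mod 10).
    Divide the congruence (and modulus) by g = 2: 12·t ≡ -6 (mod 5).
    Reduce coefficients mod 5: 2·t ≡ 4 (mod 5).
    The inverse of 2 mod 5 is 3 (since 2·3 = 6 = 1·5 + 1), so t ≡ 3·4 = 12 ≡ 2 (mod 5).
    Then x = 14 + 24·2 = 62, valid modulo lcm(24, 10) = 120: x ≡ 62 (mod 120).
Verify: 62 mod 8 = 6, 62 mod 12 = 2, 62 mod 10 = 2.

x ≡ 62 (mod 120).


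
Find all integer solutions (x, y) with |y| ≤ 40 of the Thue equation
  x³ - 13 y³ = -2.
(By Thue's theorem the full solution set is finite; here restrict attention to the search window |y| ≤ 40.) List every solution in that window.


The equation is x³ - 13y³ = -2. For fixed y, x³ = 13·y³ − 2, so a solution requires the RHS to be a perfect cube.
Strategy: iterate y from -40 to 40, compute RHS = 13·y³ − 2, and check whether it is a (positive or negative) perfect cube.
Check small values of y:
  y = 0: RHS = -2 is not a perfect cube.
  y = 1: RHS = 11 is not a perfect cube.
  y = -1: RHS = -15 is not a perfect cube.
  y = 2: RHS = 102 is not a perfect cube.
  y = -2: RHS = -106 is not a perfect cube.
  y = 3: RHS = 349 is not a perfect cube.
  y = -3: RHS = -353 is not a perfect cube.
Continuing the search up to |y| = 40 finds no solutions either.
No (x, y) in the scanned range satisfies the equation.

No integer solutions with |y| ≤ 40.


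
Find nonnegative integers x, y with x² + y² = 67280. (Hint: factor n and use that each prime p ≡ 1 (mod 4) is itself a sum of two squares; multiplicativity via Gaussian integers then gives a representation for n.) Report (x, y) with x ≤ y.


Step 1: Factor n = 67280 = 2^4 · 5 · 29^2.
Step 2: Check the mod-4 condition on each prime factor: 2 = 2 (special); 5 ≡ 1 (mod 4), exponent 1; 29 ≡ 1 (mod 4), exponent 2.
All primes ≡ 3 (mod 4) appear to even exponent (or don't appear), so by the two-squares theorem n IS expressible as a sum of two squares.
Step 3: Build a representation. Group n = k² · m with k = 4 and m = 5 · 29 · 29 = 4205 (a product of primes ≡ 1 (mod 4)); a representation of m scales to one of n via (k·x)² + (k·y)² = k²(x² + y²). Each prime p ≡ 1 (mod 4) is itself a sum of two squares; find a² by testing p − a² for a perfect square:
  5: 5 − 1² = 4 = 2² ⇒ 5 = 1² + 2².
  29: 29 − 1² = 28, 29 − 2² = 25 = 5² ⇒ 29 = 2² + 5².
  Combine using the Brahmagupta–Fibonacci identity (a² + b²)(c² + d²) = (ac − bd)² + (ad + bc)² = (ac + bd)² + (ad − bc)²:
  5 · 29 = 145: from (1² + 2²)(2² + 5²), take (1·2 − 2·5, 1·5 + 2·2) = (2 − 10, 5 + 4) = (-8, 9); dropping signs (only squares matter) gives (8, 9); check 8² + 9² = 64 + 81 = 145 ✓.
  145 · 29 = 4205: from (8² + 9²)(2² + 5²), take (8·2 − 9·5, 8·5 + 9·2) = (16 − 45, 40 + 18) = (-29, 58); dropping signs (only squares matter) gives (29, 58); check 29² + 58² = 841 + 3364 = 4205 ✓.
  Scale by k = 4: (4·29, 4·58) = (116, 232).
Step 4: Order so x ≤ y and verify: 116² + 232² = 13456 + 53824 = 67280 = n. ✓

n = 67280 = 116² + 232² (one valid representation with x ≤ y).


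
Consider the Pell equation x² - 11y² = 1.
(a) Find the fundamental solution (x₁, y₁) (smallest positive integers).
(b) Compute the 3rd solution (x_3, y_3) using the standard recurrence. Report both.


Step 1: Find the fundamental solution (x₁, y₁) of x² - 11y² = 1.
  Expand √11 as a continued fraction. a₀ = ⌊√11⌋ = 3; iterate m_{k+1} = d_k·a_k − m_k, d_{k+1} = (11 − m_{k+1}²)/d_k, a_{k+1} = ⌊(a₀ + m_{k+1})/d_{k+1}⌋ (starting m₀ = 0, d₀ = 1), with convergents p_k = a_k·p_{k-1} + p_{k-2}, q_k = a_k·q_{k-1} + q_{k-2} (p₋₁ = 1, q₋₁ = 0):
  k = 0: a₀ = 3; p₀/q₀ = 3/1; p₀² − 11·q₀² = 9 − 11 = -2.
  k = 1: m = 3, d = 2, a = ⌊(3 + 3)/2⌋ = 3; p/q = (3·3 + 1)/(3·1 + 0) = 10/3; p² − 11·q² = 100 − 99 = 1.
  The first convergent with p² − 11·q² = 1 gives the fundamental solution (x₁, y₁) = (10, 3).
Step 2: Apply the recurrence (x_{n+1}, y_{n+1}) = (x₁x_n + 11y₁y_n, x₁y_n + y₁x_n) repeatedly.
  From (x_1, y_1) = (10, 3): x_2 = 10·10 + 11·3·3 = 199; y_2 = 10·3 + 3·10 = 60.
  From (x_2, y_2) = (199, 60): x_3 = 10·199 + 11·3·60 = 3970; y_3 = 10·60 + 3·199 = 1197.
Step 3: Verify x_3² - 11·y_3² = 15760900 - 15760899 = 1 (should be 1). ✓

(x_1, y_1) = (10, 3); (x_3, y_3) = (3970, 1197).


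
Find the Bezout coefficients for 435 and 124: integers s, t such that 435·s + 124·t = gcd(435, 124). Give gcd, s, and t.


Euclidean algorithm on (435, 124) — divide until remainder is 0:
  435 = 3 · 124 + 63
  124 = 1 · 63 + 61
  63 = 1 · 61 + 2
  61 = 30 · 2 + 1
  2 = 2 · 1 + 0
gcd(435, 124) = 1.
Track Bezout coefficients alongside the remainders: start with r₀ = 435 = a·1 + b·0 (s = 1, t = 0) and r₁ = 124 = a·0 + b·1 (s = 0, t = 1); each new remainder r_{k+1} = r_{k-1} − q_k·r_k inherits s_{k+1} = s_{k-1} − q_k·s_k, t_{k+1} = t_{k-1} − q_k·t_k, so r_k = a·s_k + b·t_k at every step:
  q = 3: r = 63, s = 1 − 3·0 = 1, t = 0 − 3·1 = -3  (check: 435·1 + 124·(-3) = 63)
  q = 1: r = 61, s = 0 − 1·1 = -1, t = 1 − 1·(-3) = 4  (check: 435·(-1) + 124·4 = 61)
  q = 1: r = 2, s = 1 − 1·(-1) = 2, t = -3 − 1·4 = -7  (check: 435·2 + 124·(-7) = 2)
  q = 30: r = 1, s = -1 − 30·2 = -61, t = 4 − 30·(-7) = 214  (check: 435·(-61) + 124·214 = 1)
The row with r = 1 (the gcd) gives the Bezout coefficients s = -61, t = 214.
Result: 435 · (-61) + 124 · (214) = 1.

gcd(435, 124) = 1; s = -61, t = 214 (check: 435·(-61) + 124·214 = 1).


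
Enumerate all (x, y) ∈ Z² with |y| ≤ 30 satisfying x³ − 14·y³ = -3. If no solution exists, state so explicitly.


The equation is x³ - 14y³ = -3. For fixed y, x³ = 14·y³ − 3, so a solution requires the RHS to be a perfect cube.
Strategy: iterate y from -30 to 30, compute RHS = 14·y³ − 3, and check whether it is a (positive or negative) perfect cube.
Check small values of y:
  y = 0: RHS = -3 is not a perfect cube.
  y = 1: RHS = 11 is not a perfect cube.
  y = -1: RHS = -17 is not a perfect cube.
  y = 2: RHS = 109 is not a perfect cube.
  y = -2: RHS = -115 is not a perfect cube.
  y = 3: RHS = 375 is not a perfect cube.
  y = -3: RHS = -381 is not a perfect cube.
Continuing the search up to |y| = 30 finds no solutions either.
No (x, y) in the scanned range satisfies the equation.

No integer solutions with |y| ≤ 30.


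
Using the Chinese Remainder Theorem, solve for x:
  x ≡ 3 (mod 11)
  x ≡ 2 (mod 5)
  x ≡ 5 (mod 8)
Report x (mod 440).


Moduli 11, 5, 8 are pairwise coprime; by CRT there is a unique solution modulo M = 11 · 5 · 8 = 440.
Solve pairwise, accumulating the modulus:
  Start with x ≡ 3 (mod 11).
  Combine with x ≡ 2 (mod 5): since gcd(11, 5) = 1, we get a unique residue mod 55.
    Write x = 3 + 11·t and substitute into x ≡ 2 (mod 5): 11·t ≡ 2 − 3 = -1 (mod 5).
    Reduce coefficients mod 5: 1·t ≡ 4 (mod 5).
    So t ≡ 4 (mod 5).
    Then x = 3 + 11·4 = 47, valid modulo lcm(11, 5) = 55: x ≡ 47 (mod 55).
  Combine with x ≡ 5 (mod 8): since gcd(55, 8) = 1, we get a unique residue mod 440.
    Write x = 47 + 55·t and substitute into x ≡ 5 (mod 8): 55·t ≡ 5 − 47 = -42 (mod 8).
    Reduce coefficients mod 8: 7·t ≡ 6 (mod 8).
    The inverse of 7 mod 8 is 7 (since 7·7 = 49 = 6·8 + 1), so t ≡ 7·6 = 42 ≡ 2 (mod 8).
    Then x = 47 + 55·2 = 157, valid modulo lcm(55, 8) = 440: x ≡ 157 (mod 440).
Verify: 157 mod 11 = 3 ✓, 157 mod 5 = 2 ✓, 157 mod 8 = 5 ✓.

x ≡ 157 (mod 440).


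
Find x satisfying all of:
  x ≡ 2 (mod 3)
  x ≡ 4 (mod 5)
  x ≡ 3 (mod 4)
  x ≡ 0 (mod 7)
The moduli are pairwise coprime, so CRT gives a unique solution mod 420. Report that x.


Product of moduli M = 3 · 5 · 4 · 7 = 420.
Merge one congruence at a time:
  Start: x ≡ 2 (mod 3).
  Combine with x ≡ 4 (mod 5); new modulus lcm = 15.
    Write x = 2 + 3·t and substitute into x ≡ 4 (mod 5): 3·t ≡ 4 − 2 = 2 (mod 5).
    The inverse of 3 mod 5 is 2 (since 3·2 = 6 = 1·5 + 1), so t ≡ 2·2 = 4 ≡ 4 (mod 5).
    Then x = 2 + 3·4 = 14, valid modulo lcm(3, 5) = 15: x ≡ 14 (mod 15).
  Combine with x ≡ 3 (mod 4); new modulus lcm = 60.
    Write x = 14 + 15·t and substitute into x ≡ 3 (mod 4): 15·t ≡ 3 − 14 = -11 (mod 4).
    Reduce coefficients mod 4: 3·t ≡ 1 (mod 4).
    The inverse of 3 mod 4 is 3 (since 3·3 = 9 = 2·4 + 1), so t ≡ 3·1 = 3 ≡ 3 (mod 4).
    Then x = 14 + 15·3 = 59, valid modulo lcm(15, 4) = 60: x ≡ 59 (mod 60).
  Combine with x ≡ 0 (mod 7); new modulus lcm = 420.
    Write x = 59 + 60·t and substitute into x ≡ 0 (mod 7): 60·t ≡ 0 − 59 = -59 (mod 7).
    Reduce coefficients mod 7: 4·t ≡ 4 (mod 7).
    The inverse of 4 mod 7 is 2 (since 4·2 = 8 = 1·7 + 1), so t ≡ 2·4 = 8 ≡ 1 (mod 7).
    Then x = 59 + 60·1 = 119, valid modulo lcm(60, 7) = 420: x ≡ 119 (mod 420).
Verify against each original: 119 mod 3 = 2, 119 mod 5 = 4, 119 mod 4 = 3, 119 mod 7 = 0.

x ≡ 119 (mod 420).


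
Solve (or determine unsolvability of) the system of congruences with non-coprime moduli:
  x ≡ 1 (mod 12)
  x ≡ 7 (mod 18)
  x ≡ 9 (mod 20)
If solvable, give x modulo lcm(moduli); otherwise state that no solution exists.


Moduli 12, 18, 20 are not pairwise coprime, so CRT works modulo lcm(m_i) when all pairwise compatibility conditions hold.
Pairwise compatibility: gcd(m_i, m_j) must divide a_i - a_j for every pair.
Merge one congruence at a time:
  Start: x ≡ 1 (mod 12).
  Combine with x ≡ 7 (mod 18): gcd(12, 18) = 6; 7 - 1 = 6, which IS divisible by 6, so compatible.
    Write x = 1 + 12·t and substitute into x ≡ 7 (mod 18): 12·t ≡ 7 − 1 = 6 (mod 18).
    Divide the congruence (and modulus) by g = 6: 2·t ≡ 1 (mod 3).
    The inverse of 2 mod 3 is 2 (since 2·2 = 4 = 1·3 + 1), so t ≡ 2·1 = 2 ≡ 2 (mod 3).
    Then x = 1 + 12·2 = 25, valid modulo lcm(12, 18) = 36: x ≡ 25 (mod 36).
  Combine with x ≡ 9 (mod 20): gcd(36, 20) = 4; 9 - 25 = -16, which IS divisible by 4, so compatible.
    Write x = 25 + 36·t and substitute into x ≡ 9 (mod 20): 36·t ≡ 9 − 25 = -16 (mod 20).
    Divide the congruence (and modulus) by g = 4: 9·t ≡ -4 (mod 5).
    Reduce coefficients mod 5: 4·t ≡ 1 (mod 5).
    The inverse of 4 mod 5 is 4 (since 4·4 = 16 = 3·5 + 1), so t ≡ 4·1 = 4 ≡ 4 (mod 5).
    Then x = 25 + 36·4 = 169, valid modulo lcm(36, 20) = 180: x ≡ 169 (mod 180).
Verify: 169 mod 12 = 1, 169 mod 18 = 7, 169 mod 20 = 9.

x ≡ 169 (mod 180).


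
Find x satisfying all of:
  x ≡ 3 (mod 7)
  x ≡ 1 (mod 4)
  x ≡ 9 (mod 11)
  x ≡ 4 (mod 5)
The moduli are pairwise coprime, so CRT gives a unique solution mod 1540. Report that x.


Product of moduli M = 7 · 4 · 11 · 5 = 1540.
Merge one congruence at a time:
  Start: x ≡ 3 (mod 7).
  Combine with x ≡ 1 (mod 4); new modulus lcm = 28.
    Write x = 3 + 7·t and substitute into x ≡ 1 (mod 4): 7·t ≡ 1 − 3 = -2 (mod 4).
    Reduce coefficients mod 4: 3·t ≡ 2 (mod 4).
    The inverse of 3 mod 4 is 3 (since 3·3 = 9 = 2·4 + 1), so t ≡ 3·2 = 6 ≡ 2 (mod 4).
    Then x = 3 + 7·2 = 17, valid modulo lcm(7, 4) = 28: x ≡ 17 (mod 28).
  Combine with x ≡ 9 (mod 11); new modulus lcm = 308.
    Write x = 17 + 28·t and substitute into x ≡ 9 (mod 11): 28·t ≡ 9 − 17 = -8 (mod 11).
    Reduce coefficients mod 11: 6·t ≡ 3 (mod 11).
    The inverse of 6 mod 11 is 2 (since 6·2 = 12 = 1·11 + 1), so t ≡ 2·3 = 6 ≡ 6 (mod 11).
    Then x = 17 + 28·6 = 185, valid modulo lcm(28, 11) = 308: x ≡ 185 (mod 308).
  Combine with x ≡ 4 (mod 5); new modulus lcm = 1540.
    Write x = 185 + 308·t and substitute into x ≡ 4 (mod 5): 308·t ≡ 4 − 185 = -181 (mod 5).
    Reduce coefficients mod 5: 3·t ≡ 4 (mod 5).
    The inverse of 3 mod 5 is 2 (since 3·2 = 6 = 1·5 + 1), so t ≡ 2·4 = 8 ≡ 3 (mod 5).
    Then x = 185 + 308·3 = 1109, valid modulo lcm(308, 5) = 1540: x ≡ 1109 (mod 1540).
Verify against each original: 1109 mod 7 = 3, 1109 mod 4 = 1, 1109 mod 11 = 9, 1109 mod 5 = 4.

x ≡ 1109 (mod 1540).


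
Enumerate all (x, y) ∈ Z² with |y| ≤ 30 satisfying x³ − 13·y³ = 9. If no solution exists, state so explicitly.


The equation is x³ - 13y³ = 9. For fixed y, x³ = 13·y³ + 9, so a solution requires the RHS to be a perfect cube.
Strategy: iterate y from -30 to 30, compute RHS = 13·y³ + 9, and check whether it is a (positive or negative) perfect cube.
Check small values of y:
  y = 0: RHS = 9 is not a perfect cube.
  y = 1: RHS = 22 is not a perfect cube.
  y = -1: RHS = -4 is not a perfect cube.
  y = 2: RHS = 113 is not a perfect cube.
  y = -2: RHS = -95 is not a perfect cube.
  y = 3: RHS = 360 is not a perfect cube.
  y = -3: RHS = -342 is not a perfect cube.
Continuing the search up to |y| = 30 finds no solutions either.
No (x, y) in the scanned range satisfies the equation.

No integer solutions with |y| ≤ 30.


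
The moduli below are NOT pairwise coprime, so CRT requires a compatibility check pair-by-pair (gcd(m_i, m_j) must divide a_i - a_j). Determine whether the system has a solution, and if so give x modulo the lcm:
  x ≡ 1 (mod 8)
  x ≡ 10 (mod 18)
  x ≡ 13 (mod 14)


Moduli 8, 18, 14 are not pairwise coprime, so CRT works modulo lcm(m_i) when all pairwise compatibility conditions hold.
Pairwise compatibility: gcd(m_i, m_j) must divide a_i - a_j for every pair.
Merge one congruence at a time:
  Start: x ≡ 1 (mod 8).
  Combine with x ≡ 10 (mod 18): gcd(8, 18) = 2, and 10 - 1 = 9 is NOT divisible by 2.
    ⇒ system is inconsistent (no integer solution).

No solution (the system is inconsistent).


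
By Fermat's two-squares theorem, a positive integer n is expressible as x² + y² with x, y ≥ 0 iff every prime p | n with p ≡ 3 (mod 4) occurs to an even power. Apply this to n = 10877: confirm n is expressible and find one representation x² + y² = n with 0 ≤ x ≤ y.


Step 1: Factor n = 10877 = 73 · 149.
Step 2: Check the mod-4 condition on each prime factor: 73 ≡ 1 (mod 4), exponent 1; 149 ≡ 1 (mod 4), exponent 1.
All primes ≡ 3 (mod 4) appear to even exponent (or don't appear), so by the two-squares theorem n IS expressible as a sum of two squares.
Step 3: Build a representation. Here n = 73 · 149 is a product of primes ≡ 1 (mod 4). Each prime p ≡ 1 (mod 4) is itself a sum of two squares; find a² by testing p − a² for a perfect square:
  73: 73 − 1² = 72, 73 − 2² = 69, 73 − 3² = 64 = 8² ⇒ 73 = 3² + 8².
  149: 149 − 1² = 148, 149 − 2² = 145, 149 − 3² = 140, 149 − 4² = 133, 149 − 5² = 124, 149 − 6² = 113, 149 − 7² = 100 = 10² ⇒ 149 = 7² + 10².
  Combine using the Brahmagupta–Fibonacci identity (a² + b²)(c² + d²) = (ac − bd)² + (ad + bc)² = (ac + bd)² + (ad − bc)²:
  73 · 149 = 10877: from (3² + 8²)(7² + 10²), take (3·7 − 8·10, 3·10 + 8·7) = (21 − 80, 30 + 56) = (-59, 86); dropping signs (only squares matter) gives (59, 86); check 59² + 86² = 3481 + 7396 = 10877 ✓.
Step 4: Order so x ≤ y and verify: 59² + 86² = 3481 + 7396 = 10877 = n. ✓

n = 10877 = 59² + 86² (one valid representation with x ≤ y).


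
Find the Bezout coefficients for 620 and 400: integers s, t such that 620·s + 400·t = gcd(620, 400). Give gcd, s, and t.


Euclidean algorithm on (620, 400) — divide until remainder is 0:
  620 = 1 · 400 + 220
  400 = 1 · 220 + 180
  220 = 1 · 180 + 40
  180 = 4 · 40 + 20
  40 = 2 · 20 + 0
gcd(620, 400) = 20.
Track Bezout coefficients alongside the remainders: start with r₀ = 620 = a·1 + b·0 (s = 1, t = 0) and r₁ = 400 = a·0 + b·1 (s = 0, t = 1); each new remainder r_{k+1} = r_{k-1} − q_k·r_k inherits s_{k+1} = s_{k-1} − q_k·s_k, t_{k+1} = t_{k-1} − q_k·t_k, so r_k = a·s_k + b·t_k at every step:
  q = 1: r = 220, s = 1 − 1·0 = 1, t = 0 − 1·1 = -1  (check: 620·1 + 400·(-1) = 220)
  q = 1: r = 180, s = 0 − 1·1 = -1, t = 1 − 1·(-1) = 2  (check: 620·(-1) + 400·2 = 180)
  q = 1: r = 40, s = 1 − 1·(-1) = 2, t = -1 − 1·2 = -3  (check: 620·2 + 400·(-3) = 40)
  q = 4: r = 20, s = -1 − 4·2 = -9, t = 2 − 4·(-3) = 14  (check: 620·(-9) + 400·14 = 20)
The row with r = 20 (the gcd) gives the Bezout coefficients s = -9, t = 14.
Result: 620 · (-9) + 400 · (14) = 20.

gcd(620, 400) = 20; s = -9, t = 14 (check: 620·(-9) + 400·14 = 20).


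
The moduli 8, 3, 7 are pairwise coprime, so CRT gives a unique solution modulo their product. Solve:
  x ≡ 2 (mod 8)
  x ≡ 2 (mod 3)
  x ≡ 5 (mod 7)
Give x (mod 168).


Moduli 8, 3, 7 are pairwise coprime; by CRT there is a unique solution modulo M = 8 · 3 · 7 = 168.
Solve pairwise, accumulating the modulus:
  Start with x ≡ 2 (mod 8).
  Combine with x ≡ 2 (mod 3): since gcd(8, 3) = 1, we get a unique residue mod 24.
    Write x = 2 + 8·t and substitute into x ≡ 2 (mod 3): 8·t ≡ 2 − 2 = 0 (mod 3).
    Reduce coefficients mod 3: 2·t ≡ 0 (mod 3).
    The inverse of 2 mod 3 is 2 (since 2·2 = 4 = 1·3 + 1), so t ≡ 2·0 = 0 ≡ 0 (mod 3).
    Then x = 2 + 8·0 = 2, valid modulo lcm(8, 3) = 24: x ≡ 2 (mod 24).
  Combine with x ≡ 5 (mod 7): since gcd(24, 7) = 1, we get a unique residue mod 168.
    Write x = 2 + 24·t and substitute into x ≡ 5 (mod 7): 24·t ≡ 5 − 2 = 3 (mod 7).
    Reduce coefficients mod 7: 3·t ≡ 3 (mod 7).
    The inverse of 3 mod 7 is 5 (since 3·5 = 15 = 2·7 + 1), so t ≡ 5·3 = 15 ≡ 1 (mod 7).
    Then x = 2 + 24·1 = 26, valid modulo lcm(24, 7) = 168: x ≡ 26 (mod 168).
Verify: 26 mod 8 = 2 ✓, 26 mod 3 = 2 ✓, 26 mod 7 = 5 ✓.

x ≡ 26 (mod 168).


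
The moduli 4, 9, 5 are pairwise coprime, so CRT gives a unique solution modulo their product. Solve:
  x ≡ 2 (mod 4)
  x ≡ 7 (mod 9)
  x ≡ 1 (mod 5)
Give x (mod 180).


Moduli 4, 9, 5 are pairwise coprime; by CRT there is a unique solution modulo M = 4 · 9 · 5 = 180.
Solve pairwise, accumulating the modulus:
  Start with x ≡ 2 (mod 4).
  Combine with x ≡ 7 (mod 9): since gcd(4, 9) = 1, we get a unique residue mod 36.
    Write x = 2 + 4·t and substitute into x ≡ 7 (mod 9): 4·t ≡ 7 − 2 = 5 (mod 9).
    The inverse of 4 mod 9 is 7 (since 4·7 = 28 = 3·9 + 1), so t ≡ 7·5 = 35 ≡ 8 (mod 9).
    Then x = 2 + 4·8 = 34, valid modulo lcm(4, 9) = 36: x ≡ 34 (mod 36).
  Combine with x ≡ 1 (mod 5): since gcd(36, 5) = 1, we get a unique residue mod 180.
    Write x = 34 + 36·t and substitute into x ≡ 1 (mod 5): 36·t ≡ 1 − 34 = -33 (mod 5).
    Reduce coefficients mod 5: 1·t ≡ 2 (mod 5).
    So t ≡ 2 (mod 5).
    Then x = 34 + 36·2 = 106, valid modulo lcm(36, 5) = 180: x ≡ 106 (mod 180).
Verify: 106 mod 4 = 2 ✓, 106 mod 9 = 7 ✓, 106 mod 5 = 1 ✓.

x ≡ 106 (mod 180).
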